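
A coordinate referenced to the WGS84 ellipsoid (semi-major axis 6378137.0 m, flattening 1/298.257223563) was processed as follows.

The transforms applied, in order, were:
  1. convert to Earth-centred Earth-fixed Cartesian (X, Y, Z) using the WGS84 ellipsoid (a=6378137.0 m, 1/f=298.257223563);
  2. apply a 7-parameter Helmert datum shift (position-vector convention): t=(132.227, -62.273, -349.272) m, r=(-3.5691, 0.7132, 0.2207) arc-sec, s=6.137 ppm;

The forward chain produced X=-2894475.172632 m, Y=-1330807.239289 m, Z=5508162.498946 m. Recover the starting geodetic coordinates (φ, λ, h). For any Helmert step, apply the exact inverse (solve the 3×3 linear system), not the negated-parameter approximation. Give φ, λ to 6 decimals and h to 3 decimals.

φ=60.122931°, λ=-155.308870°, h=1306.024 m

start: X=-2894475.1726, Y=-1330807.2393, Z=5508162.4989 m
→ Helmert⁻¹: X=-2894610.1060, Y=-1330829.0177, Z=5508444.9288
→ geod (Bowring, a=6378137.000): φ=60.12293100°, λ=-155.30887000°, h=1306.0240 m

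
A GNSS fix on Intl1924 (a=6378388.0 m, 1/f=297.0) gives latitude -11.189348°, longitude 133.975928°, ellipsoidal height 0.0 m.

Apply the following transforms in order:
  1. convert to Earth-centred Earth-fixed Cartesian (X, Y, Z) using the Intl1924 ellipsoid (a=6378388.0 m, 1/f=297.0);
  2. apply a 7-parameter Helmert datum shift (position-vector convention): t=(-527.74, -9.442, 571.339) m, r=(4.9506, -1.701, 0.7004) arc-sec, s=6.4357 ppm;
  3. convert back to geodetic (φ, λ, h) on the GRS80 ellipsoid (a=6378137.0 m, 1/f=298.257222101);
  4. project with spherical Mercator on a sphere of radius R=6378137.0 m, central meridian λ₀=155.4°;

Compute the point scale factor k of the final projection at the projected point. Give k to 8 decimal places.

1.01935359

start: φ=-11.189348°, λ=133.975928°, h=0.000 m
→ ECEF (a=6378388.000, f=1/297.0): X=-4345235.2424, Y=4503407.6695, Z=-1229573.5291
→ Helmert 7p (PV): X=-4345796.0991, Y=4503441.9666, Z=-1228937.8495
→ geod (Bowring, a=6378137.000): φ=-11.18267108°, λ=133.97940507°, h=530.5136 m
→ into merc (λ₀=155.4°): φ=-11.18267108°, λ−λ₀=-21.42059493°
scale k = 1.01935359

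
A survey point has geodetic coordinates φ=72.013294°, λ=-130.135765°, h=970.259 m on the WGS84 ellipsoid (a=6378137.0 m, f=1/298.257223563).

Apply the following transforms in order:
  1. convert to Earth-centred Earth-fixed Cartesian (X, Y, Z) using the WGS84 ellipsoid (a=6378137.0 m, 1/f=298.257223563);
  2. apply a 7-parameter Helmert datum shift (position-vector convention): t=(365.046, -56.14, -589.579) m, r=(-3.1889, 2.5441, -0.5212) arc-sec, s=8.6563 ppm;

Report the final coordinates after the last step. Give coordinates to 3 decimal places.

start: φ=72.013294°, λ=-130.135765°, h=970.259 m
→ ECEF (a=6378137.000, f=1/298.257223563): X=-1273625.7456, Y=-1510564.4233, Z=6045067.3539
→ Helmert 7p (PV): X=-1273200.9801, Y=-1510536.9620, Z=6044569.1659

X=-1273200.980 m, Y=-1510536.962 m, Z=6044569.166 m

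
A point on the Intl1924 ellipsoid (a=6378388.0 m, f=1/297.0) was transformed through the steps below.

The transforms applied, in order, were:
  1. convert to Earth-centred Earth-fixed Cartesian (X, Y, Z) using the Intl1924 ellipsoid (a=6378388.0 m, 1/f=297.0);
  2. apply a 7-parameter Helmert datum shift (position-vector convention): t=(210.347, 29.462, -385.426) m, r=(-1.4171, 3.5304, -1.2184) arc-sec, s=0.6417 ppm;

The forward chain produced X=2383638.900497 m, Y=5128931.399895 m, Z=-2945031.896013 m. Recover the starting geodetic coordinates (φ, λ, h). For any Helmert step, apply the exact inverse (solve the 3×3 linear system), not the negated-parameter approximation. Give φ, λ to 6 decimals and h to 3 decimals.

start: X=2383638.9005, Y=5128931.3999, Z=-2945031.8960 m
→ Helmert⁻¹: X=2383447.1264, Y=5128932.9557, Z=-2944568.5484
→ geod (Bowring, a=6378388.000): φ=-27.66177900°, λ=65.07541300°, h=2514.5570 m

φ=-27.661779°, λ=65.075413°, h=2514.557 m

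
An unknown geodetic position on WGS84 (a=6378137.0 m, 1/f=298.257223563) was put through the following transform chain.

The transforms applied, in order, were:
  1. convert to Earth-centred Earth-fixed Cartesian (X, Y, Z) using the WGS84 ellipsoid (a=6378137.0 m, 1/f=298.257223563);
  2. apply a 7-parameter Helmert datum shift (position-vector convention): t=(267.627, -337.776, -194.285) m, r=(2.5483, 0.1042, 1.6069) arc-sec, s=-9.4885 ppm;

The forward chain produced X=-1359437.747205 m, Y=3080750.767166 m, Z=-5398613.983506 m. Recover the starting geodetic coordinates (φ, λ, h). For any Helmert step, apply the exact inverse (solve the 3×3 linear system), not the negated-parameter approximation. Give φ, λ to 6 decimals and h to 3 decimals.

φ=-58.215473°, λ=113.812164°, h=108.898 m

start: X=-1359437.7472, Y=3080750.7672, Z=-5398613.9835 m
→ Helmert⁻¹: X=-1359691.5458, Y=3081061.6751, Z=-5398509.6738
→ geod (Bowring, a=6378137.000): φ=-58.21547300°, λ=113.81216400°, h=108.8980 m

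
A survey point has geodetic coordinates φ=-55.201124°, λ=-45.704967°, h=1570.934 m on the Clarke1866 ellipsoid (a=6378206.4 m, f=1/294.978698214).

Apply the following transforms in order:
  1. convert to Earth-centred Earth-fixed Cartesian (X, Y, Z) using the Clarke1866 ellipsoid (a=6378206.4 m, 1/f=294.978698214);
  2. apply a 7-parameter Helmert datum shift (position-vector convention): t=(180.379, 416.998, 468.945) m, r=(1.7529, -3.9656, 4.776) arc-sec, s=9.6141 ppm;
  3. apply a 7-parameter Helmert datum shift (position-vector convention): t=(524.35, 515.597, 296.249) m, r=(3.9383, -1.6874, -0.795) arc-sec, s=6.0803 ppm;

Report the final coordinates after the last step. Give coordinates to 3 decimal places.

X=2549409.247 m, Y=-2610883.721 m, Z=-5214600.643 m

start: φ=-55.201124°, λ=-45.704967°, h=1570.934 m
→ ECEF (a=6378206.400, f=1/294.978698214): X=2548471.1739, Y=-2611968.4023, Z=-5215281.7776
→ Helmert 7p (PV): X=2548836.8028, Y=-2611473.1849, Z=-5214836.1735
→ Helmert 7p (PV): X=2549409.2467, Y=-2610883.7207, Z=-5214600.6430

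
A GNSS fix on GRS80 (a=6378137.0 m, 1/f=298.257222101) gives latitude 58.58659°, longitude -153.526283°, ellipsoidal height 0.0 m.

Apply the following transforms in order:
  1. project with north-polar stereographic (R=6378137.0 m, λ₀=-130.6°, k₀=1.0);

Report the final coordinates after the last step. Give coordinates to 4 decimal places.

E=-1397395.8202 m, N=-3303870.3472 m

start: φ=58.586590°, λ=-153.526283°, h=0.000 m
→ stereo (R=6378137.0, λ₀=-130.6°): E=-1397395.8202, N=-3303870.3472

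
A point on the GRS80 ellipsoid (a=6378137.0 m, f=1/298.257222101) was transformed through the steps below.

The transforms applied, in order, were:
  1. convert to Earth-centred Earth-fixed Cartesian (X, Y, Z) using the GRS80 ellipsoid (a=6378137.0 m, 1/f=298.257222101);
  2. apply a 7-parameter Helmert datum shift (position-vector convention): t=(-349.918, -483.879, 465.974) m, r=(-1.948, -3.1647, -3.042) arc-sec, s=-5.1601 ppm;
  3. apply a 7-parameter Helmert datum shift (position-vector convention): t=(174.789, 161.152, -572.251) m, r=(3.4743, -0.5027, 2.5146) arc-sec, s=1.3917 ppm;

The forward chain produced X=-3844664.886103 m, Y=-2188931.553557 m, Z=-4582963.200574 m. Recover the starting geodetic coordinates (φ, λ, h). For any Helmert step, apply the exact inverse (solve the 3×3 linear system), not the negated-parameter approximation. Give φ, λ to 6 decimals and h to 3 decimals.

start: X=-3844664.8861, Y=-2188931.5536, Z=-4582963.2006 m
→ Helmert⁻¹: X=-3844872.1800, Y=-2189119.9700, Z=-4582338.3284
→ Helmert⁻¹: X=-3844580.1350, Y=-2188660.8040, Z=-4582789.6334
→ geod (Bowring, a=6378137.000): φ=-46.20276400°, λ=-150.34780100°, h=2652.6700 m

φ=-46.202764°, λ=-150.347801°, h=2652.670 m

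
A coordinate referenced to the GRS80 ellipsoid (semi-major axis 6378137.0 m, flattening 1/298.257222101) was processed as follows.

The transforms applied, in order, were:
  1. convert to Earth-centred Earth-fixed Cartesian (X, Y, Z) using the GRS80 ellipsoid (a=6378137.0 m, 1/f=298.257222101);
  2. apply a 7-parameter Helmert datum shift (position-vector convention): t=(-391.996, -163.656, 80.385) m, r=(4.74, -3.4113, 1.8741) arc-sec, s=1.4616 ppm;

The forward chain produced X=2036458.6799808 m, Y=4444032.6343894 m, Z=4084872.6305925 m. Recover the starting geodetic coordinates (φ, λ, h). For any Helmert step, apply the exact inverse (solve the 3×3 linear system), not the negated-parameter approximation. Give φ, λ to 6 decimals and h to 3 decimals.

φ=40.068402°, λ=65.376427°, h=1319.968 m

start: X=2036458.6800, Y=4444032.6344, Z=4084872.6306 m
→ Helmert⁻¹: X=2036955.6328, Y=4444265.1532, Z=4084650.4572
→ geod (Bowring, a=6378137.000): φ=40.06840200°, λ=65.37642700°, h=1319.9680 m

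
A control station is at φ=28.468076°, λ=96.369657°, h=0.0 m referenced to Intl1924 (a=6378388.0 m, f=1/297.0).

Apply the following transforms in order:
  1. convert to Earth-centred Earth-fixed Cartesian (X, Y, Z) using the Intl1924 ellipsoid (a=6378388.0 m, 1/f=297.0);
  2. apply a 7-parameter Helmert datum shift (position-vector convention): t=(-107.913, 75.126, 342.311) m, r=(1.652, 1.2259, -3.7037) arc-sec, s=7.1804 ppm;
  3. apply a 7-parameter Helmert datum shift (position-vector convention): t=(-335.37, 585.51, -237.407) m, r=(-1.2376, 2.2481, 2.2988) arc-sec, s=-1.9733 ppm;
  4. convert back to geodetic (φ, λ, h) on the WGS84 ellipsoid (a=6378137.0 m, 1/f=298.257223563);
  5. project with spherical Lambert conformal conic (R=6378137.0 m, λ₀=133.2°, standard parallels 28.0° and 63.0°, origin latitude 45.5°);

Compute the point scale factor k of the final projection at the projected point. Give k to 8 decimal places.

0.99767906

start: φ=28.468076°, λ=96.369657°, h=0.000 m
→ ECEF (a=6378388.000, f=1/297.0): X=-622545.5624, Y=5576778.3933, Z=3022249.6315
→ Helmert 7p (PV): X=-622539.8456, Y=5576880.5356, Z=3022662.0089
→ Helmert 7p (PV): X=-622903.1966, Y=5577466.2387, Z=3022391.9608
→ geod (Bowring, a=6378137.000): φ=28.46540485°, λ=96.37250656°, h=933.9703 m
→ into lcc (λ₀=133.2°): φ=28.46540485°, λ−λ₀=-36.82749344°
scale k = 0.99767906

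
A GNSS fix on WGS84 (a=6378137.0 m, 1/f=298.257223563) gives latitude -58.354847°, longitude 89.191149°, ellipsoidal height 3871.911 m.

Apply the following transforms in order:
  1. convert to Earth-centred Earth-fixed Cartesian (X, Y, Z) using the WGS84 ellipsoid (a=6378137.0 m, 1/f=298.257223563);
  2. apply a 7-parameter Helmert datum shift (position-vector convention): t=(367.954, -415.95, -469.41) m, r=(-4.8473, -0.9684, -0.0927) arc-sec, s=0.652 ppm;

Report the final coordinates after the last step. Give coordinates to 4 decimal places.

start: φ=-58.354847°, λ=89.191149°, h=3871.911 m
→ ECEF (a=6378137.000, f=1/298.257223563): X=47382.6954, Y=3356178.2319, Z=-5409874.0780
→ Helmert 7p (PV): X=47777.5877, Y=3355637.3146, Z=-5410425.6642

X=47777.5877 m, Y=3355637.3146 m, Z=-5410425.6642 m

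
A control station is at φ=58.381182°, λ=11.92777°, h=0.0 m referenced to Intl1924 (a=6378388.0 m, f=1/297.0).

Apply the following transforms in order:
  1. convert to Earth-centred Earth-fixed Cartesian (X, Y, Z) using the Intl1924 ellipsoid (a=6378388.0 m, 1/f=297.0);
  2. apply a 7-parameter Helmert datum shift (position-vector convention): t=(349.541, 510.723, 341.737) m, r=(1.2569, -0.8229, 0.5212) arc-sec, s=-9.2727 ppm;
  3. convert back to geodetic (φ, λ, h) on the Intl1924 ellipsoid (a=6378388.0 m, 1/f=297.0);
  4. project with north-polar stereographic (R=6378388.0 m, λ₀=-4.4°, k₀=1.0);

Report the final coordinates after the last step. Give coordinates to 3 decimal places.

E=1015940.299 m, N=-3466440.126 m

start: φ=58.381182°, λ=11.927770°, h=0.000 m
→ ECEF (a=6378388.000, f=1/297.0): X=3279773.6977, Y=692817.1198, Z=5408230.8075
→ Helmert 7p (PV): X=3280069.4996, Y=693296.7505, Z=5408539.7019
→ geod (Bowring, a=6378388.000): φ=58.37966540°, λ=11.93474521°, h=466.7564 m
→ stereo (R=6378388.0, λ₀=-4.4°): E=1015940.2991, N=-3466440.1265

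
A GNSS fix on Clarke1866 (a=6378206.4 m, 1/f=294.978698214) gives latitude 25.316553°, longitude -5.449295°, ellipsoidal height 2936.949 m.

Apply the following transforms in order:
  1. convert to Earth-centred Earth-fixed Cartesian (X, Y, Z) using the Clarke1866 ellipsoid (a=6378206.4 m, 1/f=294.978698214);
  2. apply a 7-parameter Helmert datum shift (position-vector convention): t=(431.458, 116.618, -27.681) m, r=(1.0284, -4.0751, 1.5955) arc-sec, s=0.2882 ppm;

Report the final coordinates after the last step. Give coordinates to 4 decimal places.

start: φ=25.316553°, λ=-5.449295°, h=2936.949 m
→ ECEF (a=6378206.400, f=1/294.978698214): X=5745778.4546, Y=-548123.9931, Z=2711915.2765
→ Helmert 7p (PV): X=5746162.2300, Y=-547976.6094, Z=2711999.1616

X=5746162.2300 m, Y=-547976.6094 m, Z=2711999.1616 m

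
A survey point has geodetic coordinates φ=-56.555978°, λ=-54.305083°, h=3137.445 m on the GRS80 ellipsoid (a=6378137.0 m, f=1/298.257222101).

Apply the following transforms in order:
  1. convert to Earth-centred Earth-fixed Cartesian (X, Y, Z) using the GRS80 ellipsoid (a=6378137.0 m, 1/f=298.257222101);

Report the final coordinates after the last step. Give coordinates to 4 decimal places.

start: φ=-56.555978°, λ=-54.305083°, h=3137.445 m
→ ECEF (a=6378137.000, f=1/298.257222101): X=2056776.4762, Y=-2862843.2581, Z=-5301428.2682

X=2056776.4762 m, Y=-2862843.2581 m, Z=-5301428.2682 m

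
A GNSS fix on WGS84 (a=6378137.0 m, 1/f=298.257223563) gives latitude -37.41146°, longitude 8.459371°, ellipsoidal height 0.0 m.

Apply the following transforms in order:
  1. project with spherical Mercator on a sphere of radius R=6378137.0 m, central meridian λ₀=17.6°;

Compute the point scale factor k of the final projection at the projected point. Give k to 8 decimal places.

1.25898107

start: φ=-37.411460°, λ=8.459371°, h=0.000 m
→ into merc (λ₀=17.6°): φ=-37.41146000°, λ−λ₀=-9.14062900°
scale k = 1.25898107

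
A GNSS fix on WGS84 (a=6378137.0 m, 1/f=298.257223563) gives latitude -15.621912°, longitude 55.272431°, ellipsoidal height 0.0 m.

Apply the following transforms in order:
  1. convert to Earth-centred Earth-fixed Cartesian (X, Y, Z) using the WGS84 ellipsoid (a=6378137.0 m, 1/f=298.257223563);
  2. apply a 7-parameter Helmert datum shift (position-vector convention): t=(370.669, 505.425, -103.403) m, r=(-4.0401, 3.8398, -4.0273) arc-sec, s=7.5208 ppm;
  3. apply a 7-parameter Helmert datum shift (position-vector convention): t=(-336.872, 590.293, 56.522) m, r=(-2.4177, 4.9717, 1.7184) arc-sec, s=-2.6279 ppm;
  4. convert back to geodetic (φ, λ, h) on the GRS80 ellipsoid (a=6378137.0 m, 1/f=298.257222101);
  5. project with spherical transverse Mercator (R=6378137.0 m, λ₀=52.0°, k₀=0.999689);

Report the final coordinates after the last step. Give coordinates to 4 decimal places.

E=351438.2553 m, N=-1741308.9700 m

start: φ=-15.621912°, λ=55.272431°, h=0.000 m
→ ECEF (a=6378137.000, f=1/298.257223563): X=3500093.6867, Y=5049584.1381, Z=-1706472.9870
→ Helmert 7p (PV): X=3500557.5048, Y=5050025.7757, Z=-1706753.2886
→ Helmert 7p (PV): X=3500128.2233, Y=5050611.9555, Z=-1706835.8497
→ geod (Bowring, a=6378137.000): φ=-15.62296627°, λ=55.27762583°, h=930.2155 m
→ tm (R=6378137.0, λ₀=52.0°): E=351438.2553, N=-1741308.9700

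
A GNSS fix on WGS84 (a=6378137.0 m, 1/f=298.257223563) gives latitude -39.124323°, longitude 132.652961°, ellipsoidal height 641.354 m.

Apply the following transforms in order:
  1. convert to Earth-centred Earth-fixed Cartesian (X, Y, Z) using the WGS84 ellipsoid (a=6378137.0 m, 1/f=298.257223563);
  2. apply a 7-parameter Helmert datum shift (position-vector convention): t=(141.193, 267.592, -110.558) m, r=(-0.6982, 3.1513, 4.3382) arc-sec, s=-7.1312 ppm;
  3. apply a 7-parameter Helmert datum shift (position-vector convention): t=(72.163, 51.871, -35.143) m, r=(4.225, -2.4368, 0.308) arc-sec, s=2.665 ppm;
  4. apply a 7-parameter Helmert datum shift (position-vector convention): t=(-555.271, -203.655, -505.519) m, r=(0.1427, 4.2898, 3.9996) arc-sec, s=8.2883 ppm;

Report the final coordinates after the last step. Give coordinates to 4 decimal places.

start: φ=-39.124323°, λ=132.652961°, h=641.354 m
→ ECEF (a=6378137.000, f=1/298.257223563): X=-3357376.7492, Y=3644353.0501, Z=-4003438.3990
→ Helmert 7p (PV): X=-3357349.4260, Y=3644510.4896, Z=-4003481.4502
→ Helmert 7p (PV): X=-3357244.3555, Y=3644649.0650, Z=-4003492.2740
→ Helmert 7p (PV): X=-3357981.3883, Y=3644413.2881, Z=-4003958.6306

X=-3357981.3883 m, Y=3644413.2881 m, Z=-4003958.6306 m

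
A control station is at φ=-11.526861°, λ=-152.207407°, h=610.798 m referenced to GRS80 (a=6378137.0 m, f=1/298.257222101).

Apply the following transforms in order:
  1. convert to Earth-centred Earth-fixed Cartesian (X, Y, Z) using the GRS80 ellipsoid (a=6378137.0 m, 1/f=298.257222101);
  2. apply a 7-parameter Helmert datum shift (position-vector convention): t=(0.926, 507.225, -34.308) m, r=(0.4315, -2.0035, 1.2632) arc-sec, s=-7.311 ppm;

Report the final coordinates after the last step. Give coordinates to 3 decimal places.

X=-5529760.083 m, Y=-2914138.594 m, Z=-1266369.979 m

start: φ=-11.526861°, λ=-152.207407°, h=610.798 m
→ ECEF (a=6378137.000, f=1/298.257222101): X=-5529831.5869, Y=-2914635.9112, Z=-1266285.1190
→ Helmert 7p (PV): X=-5529760.0831, Y=-2914138.5937, Z=-1266369.9787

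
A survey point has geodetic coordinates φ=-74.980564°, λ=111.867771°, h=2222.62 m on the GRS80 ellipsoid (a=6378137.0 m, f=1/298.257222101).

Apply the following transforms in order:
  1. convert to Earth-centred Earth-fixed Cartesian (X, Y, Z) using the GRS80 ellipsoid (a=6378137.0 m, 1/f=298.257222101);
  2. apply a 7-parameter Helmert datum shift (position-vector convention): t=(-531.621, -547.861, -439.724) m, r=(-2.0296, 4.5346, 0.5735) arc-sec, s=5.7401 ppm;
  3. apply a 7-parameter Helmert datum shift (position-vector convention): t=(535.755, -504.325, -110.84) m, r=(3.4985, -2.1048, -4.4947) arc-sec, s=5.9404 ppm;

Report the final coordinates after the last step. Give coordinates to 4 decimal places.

X=-617830.7520 m, Y=1538310.1012 m, Z=-6140954.5990 m

start: φ=-74.980564°, λ=111.867771°, h=2222.620 m
→ ECEF (a=6378137.000, f=1/298.257222101): X=-617784.5868, Y=1539288.8156, Z=-6140350.5322
→ Helmert 7p (PV): X=-618459.0262, Y=1538687.6525, Z=-6140827.0671
→ Helmert 7p (PV): X=-617830.7520, Y=1538310.1012, Z=-6140954.5990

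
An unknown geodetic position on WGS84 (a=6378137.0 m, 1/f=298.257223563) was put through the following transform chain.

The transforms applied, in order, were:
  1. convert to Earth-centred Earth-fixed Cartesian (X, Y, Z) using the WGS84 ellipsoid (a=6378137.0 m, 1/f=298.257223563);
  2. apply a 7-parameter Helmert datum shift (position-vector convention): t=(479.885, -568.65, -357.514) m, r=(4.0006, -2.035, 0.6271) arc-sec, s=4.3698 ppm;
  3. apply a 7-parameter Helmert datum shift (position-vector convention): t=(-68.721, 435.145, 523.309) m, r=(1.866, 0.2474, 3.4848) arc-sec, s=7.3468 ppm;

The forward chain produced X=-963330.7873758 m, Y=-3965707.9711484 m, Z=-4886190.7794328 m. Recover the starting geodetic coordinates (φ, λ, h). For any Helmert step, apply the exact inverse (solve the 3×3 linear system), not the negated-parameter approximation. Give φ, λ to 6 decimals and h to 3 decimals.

φ=-50.319447°, λ=-103.660872°, h=812.231 m

start: X=-963330.7874, Y=-3965707.9711, Z=-4886190.7794 m
→ Helmert⁻¹: X=-963316.1355, Y=-3966141.9105, Z=-4886643.4622
→ Helmert⁻¹: X=-963852.0724, Y=-3965647.7711, Z=-4886178.1714
→ geod (Bowring, a=6378137.000): φ=-50.31944700°, λ=-103.66087200°, h=812.2310 m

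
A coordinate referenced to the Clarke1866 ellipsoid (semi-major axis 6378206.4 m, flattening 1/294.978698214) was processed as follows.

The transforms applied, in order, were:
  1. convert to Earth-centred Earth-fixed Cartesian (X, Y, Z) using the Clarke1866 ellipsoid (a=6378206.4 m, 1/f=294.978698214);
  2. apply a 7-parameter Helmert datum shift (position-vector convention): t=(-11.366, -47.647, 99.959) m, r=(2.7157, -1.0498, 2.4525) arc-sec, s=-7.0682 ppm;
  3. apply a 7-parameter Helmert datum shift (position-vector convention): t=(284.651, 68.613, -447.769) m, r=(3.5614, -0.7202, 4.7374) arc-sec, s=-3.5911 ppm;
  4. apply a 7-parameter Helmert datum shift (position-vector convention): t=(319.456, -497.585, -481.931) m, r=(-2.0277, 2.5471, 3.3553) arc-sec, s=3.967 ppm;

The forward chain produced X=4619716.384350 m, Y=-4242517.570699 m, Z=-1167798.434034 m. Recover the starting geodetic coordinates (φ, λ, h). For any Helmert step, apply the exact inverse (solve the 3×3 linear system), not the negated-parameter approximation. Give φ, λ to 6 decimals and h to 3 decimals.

φ=-10.610046°, λ=-42.566339°, h=1672.260 m

start: X=4619716.3843, Y=-4242517.5707, Z=-1167798.4340 m
→ Helmert⁻¹: X=4619324.0124, Y=-4242066.8248, Z=-1167296.5316
→ Helmert⁻¹: X=4618954.4401, Y=-4242276.9040, Z=-1166795.8328
→ Helmert⁻¹: X=4618942.0737, Y=-4242329.5248, Z=-1166871.6933
→ geod (Bowring, a=6378206.400): φ=-10.61004600°, λ=-42.56633900°, h=1672.2600 m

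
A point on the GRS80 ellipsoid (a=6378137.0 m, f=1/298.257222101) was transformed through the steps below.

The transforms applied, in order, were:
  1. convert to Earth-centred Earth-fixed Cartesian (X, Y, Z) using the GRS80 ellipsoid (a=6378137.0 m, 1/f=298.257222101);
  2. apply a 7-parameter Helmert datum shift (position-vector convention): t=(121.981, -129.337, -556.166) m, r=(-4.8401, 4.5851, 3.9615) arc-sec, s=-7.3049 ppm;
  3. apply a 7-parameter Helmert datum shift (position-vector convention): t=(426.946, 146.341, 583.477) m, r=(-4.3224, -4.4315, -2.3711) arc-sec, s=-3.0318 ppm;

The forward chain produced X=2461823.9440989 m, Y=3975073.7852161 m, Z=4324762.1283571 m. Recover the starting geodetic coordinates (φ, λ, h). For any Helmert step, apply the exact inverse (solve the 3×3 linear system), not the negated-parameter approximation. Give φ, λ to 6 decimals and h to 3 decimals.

φ=42.963086°, λ=58.233396°, h=669.441 m

start: X=2461823.9441, Y=3975073.7852, Z=4324762.1284 m
→ Helmert⁻¹: X=2461451.6715, Y=3974877.1742, Z=4324222.1742
→ Helmert⁻¹: X=2461327.8714, Y=3974886.7893, Z=4324957.9184
→ geod (Bowring, a=6378137.000): φ=42.96308600°, λ=58.23339600°, h=669.4410 m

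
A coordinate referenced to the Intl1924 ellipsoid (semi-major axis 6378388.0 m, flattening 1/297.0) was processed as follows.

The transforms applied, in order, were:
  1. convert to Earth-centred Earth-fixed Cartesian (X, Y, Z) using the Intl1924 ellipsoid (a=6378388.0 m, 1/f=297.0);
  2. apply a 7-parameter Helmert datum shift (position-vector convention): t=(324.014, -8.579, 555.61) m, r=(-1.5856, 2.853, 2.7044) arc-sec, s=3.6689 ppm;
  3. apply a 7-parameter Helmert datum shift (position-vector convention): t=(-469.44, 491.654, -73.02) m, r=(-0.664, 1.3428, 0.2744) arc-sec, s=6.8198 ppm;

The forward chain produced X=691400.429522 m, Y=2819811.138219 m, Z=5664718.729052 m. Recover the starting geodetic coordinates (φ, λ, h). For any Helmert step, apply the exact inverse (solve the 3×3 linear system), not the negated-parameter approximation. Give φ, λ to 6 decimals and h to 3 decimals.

φ=63.022362°, λ=76.219253°, h=3351.488 m

start: X=691400.4295, Y=2819811.1382, Z=5664718.7291 m
→ Helmert⁻¹: X=691832.0236, Y=2819281.1010, Z=5664766.6962
→ Helmert⁻¹: X=691464.0903, Y=2819226.7283, Z=5664221.5409
→ geod (Bowring, a=6378388.000): φ=63.02236200°, λ=76.21925300°, h=3351.4880 m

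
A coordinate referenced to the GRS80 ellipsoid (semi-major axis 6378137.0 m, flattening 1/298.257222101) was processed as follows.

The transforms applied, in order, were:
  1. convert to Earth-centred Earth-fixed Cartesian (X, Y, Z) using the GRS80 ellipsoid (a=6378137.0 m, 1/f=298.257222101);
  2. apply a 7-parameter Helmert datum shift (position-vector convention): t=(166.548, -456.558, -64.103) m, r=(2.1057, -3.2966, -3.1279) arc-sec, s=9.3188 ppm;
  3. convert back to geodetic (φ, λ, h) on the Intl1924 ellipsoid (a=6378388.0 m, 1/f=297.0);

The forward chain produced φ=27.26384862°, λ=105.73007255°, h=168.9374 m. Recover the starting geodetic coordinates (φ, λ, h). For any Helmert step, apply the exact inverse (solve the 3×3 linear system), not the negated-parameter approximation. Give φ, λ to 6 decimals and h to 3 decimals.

start: φ=27.263849°, λ=105.730073°, h=168.937 m
→ ECEF (a=6378388.000, f=1/297.0): X=-1538238.4749, Y=5461452.3057, Z=2904351.8997
→ Helmert⁻¹: X=-1538427.0948, Y=5461864.2861, Z=2904357.7664
→ geod (Bowring, a=6378137.000): φ=27.26137500°, λ=105.73077800°, h=801.4610 m

φ=27.261375°, λ=105.730778°, h=801.461 m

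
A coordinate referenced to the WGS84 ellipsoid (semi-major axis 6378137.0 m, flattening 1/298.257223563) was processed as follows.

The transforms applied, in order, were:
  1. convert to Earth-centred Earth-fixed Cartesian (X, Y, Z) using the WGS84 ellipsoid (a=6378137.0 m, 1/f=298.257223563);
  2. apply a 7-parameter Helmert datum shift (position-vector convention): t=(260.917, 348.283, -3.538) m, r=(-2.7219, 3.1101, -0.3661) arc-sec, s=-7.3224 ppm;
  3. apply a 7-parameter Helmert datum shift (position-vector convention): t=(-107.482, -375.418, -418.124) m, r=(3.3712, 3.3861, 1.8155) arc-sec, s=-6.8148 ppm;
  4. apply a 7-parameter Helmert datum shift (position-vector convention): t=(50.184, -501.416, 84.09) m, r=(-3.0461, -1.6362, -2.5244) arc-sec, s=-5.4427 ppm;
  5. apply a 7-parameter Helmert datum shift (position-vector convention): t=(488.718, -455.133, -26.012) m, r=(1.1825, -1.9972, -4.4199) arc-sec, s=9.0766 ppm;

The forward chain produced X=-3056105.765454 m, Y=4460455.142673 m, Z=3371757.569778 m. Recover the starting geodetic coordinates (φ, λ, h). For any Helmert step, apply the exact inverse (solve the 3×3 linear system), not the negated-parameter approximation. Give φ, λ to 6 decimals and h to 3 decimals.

start: X=-3056105.7655, Y=4460455.1427, Z=3371757.5698 m
→ Helmert⁻¹: X=-3056629.6803, Y=4460823.6178, Z=3371757.0006
→ Helmert⁻¹: X=-3056724.3540, Y=4461262.1113, Z=3371781.3927
→ Helmert⁻¹: X=-3056653.7883, Y=4461749.9525, Z=3372099.3959
→ Helmert⁻¹: X=-3056995.8537, Y=4461384.4127, Z=3372140.4051
→ geod (Bowring, a=6378137.000): φ=32.11727800°, λ=124.41942500°, h=1292.9790 m

φ=32.117278°, λ=124.419425°, h=1292.979 m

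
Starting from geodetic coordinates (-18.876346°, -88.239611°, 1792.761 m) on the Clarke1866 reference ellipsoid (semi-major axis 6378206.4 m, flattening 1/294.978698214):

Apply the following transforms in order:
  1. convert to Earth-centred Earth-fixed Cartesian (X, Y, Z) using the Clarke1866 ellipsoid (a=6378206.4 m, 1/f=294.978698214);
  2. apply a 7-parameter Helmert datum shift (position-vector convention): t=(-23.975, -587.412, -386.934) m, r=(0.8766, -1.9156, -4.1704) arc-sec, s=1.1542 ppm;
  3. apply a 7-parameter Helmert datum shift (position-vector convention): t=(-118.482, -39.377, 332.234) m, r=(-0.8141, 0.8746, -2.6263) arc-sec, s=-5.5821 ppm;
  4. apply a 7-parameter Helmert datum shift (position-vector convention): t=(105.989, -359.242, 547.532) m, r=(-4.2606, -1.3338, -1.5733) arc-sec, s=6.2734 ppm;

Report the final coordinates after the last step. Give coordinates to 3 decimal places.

X=185259.579 m, Y=-6037211.718 m, Z=-2050245.860 m

start: φ=-18.876346°, λ=-88.239611°, h=1792.761 m
→ ECEF (a=6378206.400, f=1/294.978698214): X=185517.0479, Y=-6036165.2792, Z=-2050859.9132
→ Helmert 7p (PV): X=185390.2902, Y=-6036754.6932, Z=-2051273.1444
→ Helmert 7p (PV): X=185185.2121, Y=-6036770.8290, Z=-2050906.4199
→ Helmert 7p (PV): X=185259.5787, Y=-6037211.7183, Z=-2050245.8604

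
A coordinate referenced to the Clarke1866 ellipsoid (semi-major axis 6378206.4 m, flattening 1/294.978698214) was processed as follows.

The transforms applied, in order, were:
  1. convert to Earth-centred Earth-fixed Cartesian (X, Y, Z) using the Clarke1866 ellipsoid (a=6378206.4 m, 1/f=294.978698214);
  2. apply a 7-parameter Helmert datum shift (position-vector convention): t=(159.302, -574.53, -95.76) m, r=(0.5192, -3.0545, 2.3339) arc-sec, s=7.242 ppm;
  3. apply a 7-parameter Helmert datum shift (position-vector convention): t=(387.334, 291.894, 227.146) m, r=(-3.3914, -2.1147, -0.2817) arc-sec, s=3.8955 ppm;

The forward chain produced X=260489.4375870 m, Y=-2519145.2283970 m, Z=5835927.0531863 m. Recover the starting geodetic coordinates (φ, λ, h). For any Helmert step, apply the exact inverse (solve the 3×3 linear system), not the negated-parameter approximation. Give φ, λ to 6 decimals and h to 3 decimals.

φ=66.684048°, λ=-84.105487°, h=1438.981 m

start: X=260489.4376, Y=-2519145.2284, Z=5835927.0532 m
→ Helmert⁻¹: X=260164.3603, Y=-2519522.9020, Z=5835633.0811
→ Helmert⁻¹: X=260061.0922, Y=-2518918.3832, Z=5835689.0684
→ geod (Bowring, a=6378206.400): φ=66.68404800°, λ=-84.10548700°, h=1438.9810 m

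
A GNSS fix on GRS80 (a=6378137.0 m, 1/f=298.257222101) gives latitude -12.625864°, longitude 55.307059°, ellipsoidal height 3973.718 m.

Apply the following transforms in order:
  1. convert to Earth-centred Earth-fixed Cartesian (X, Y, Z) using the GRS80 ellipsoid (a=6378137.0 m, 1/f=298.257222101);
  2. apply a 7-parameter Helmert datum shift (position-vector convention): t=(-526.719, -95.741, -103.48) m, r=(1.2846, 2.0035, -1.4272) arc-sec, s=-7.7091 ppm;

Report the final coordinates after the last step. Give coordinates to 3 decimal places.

X=3544751.231 m, Y=5121236.223 m, Z=-1386009.595 m

start: φ=-12.625864°, λ=55.307059°, h=3973.718 m
→ ECEF (a=6378137.000, f=1/298.257222101): X=3545283.3065, Y=5121387.3444, Z=-1385914.2584
→ Helmert 7p (PV): X=3544751.2309, Y=5121236.2228, Z=-1386009.5949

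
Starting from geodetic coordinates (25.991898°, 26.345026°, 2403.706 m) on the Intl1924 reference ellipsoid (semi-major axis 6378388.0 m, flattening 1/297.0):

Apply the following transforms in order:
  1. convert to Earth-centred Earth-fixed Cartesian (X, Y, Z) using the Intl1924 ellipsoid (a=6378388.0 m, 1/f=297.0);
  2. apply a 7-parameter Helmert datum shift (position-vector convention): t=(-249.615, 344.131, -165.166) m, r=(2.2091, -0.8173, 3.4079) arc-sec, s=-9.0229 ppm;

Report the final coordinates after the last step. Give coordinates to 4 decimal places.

X=5142692.3099 m, Y=2547256.6064 m, Z=2779203.7399 m

start: φ=25.991898°, λ=26.345026°, h=2403.706 m
→ ECEF (a=6378388.000, f=1/297.0): X=5143041.4219, Y=2546880.2498, Z=2779346.3283
→ Helmert 7p (PV): X=5142692.3099, Y=2547256.6064, Z=2779203.7399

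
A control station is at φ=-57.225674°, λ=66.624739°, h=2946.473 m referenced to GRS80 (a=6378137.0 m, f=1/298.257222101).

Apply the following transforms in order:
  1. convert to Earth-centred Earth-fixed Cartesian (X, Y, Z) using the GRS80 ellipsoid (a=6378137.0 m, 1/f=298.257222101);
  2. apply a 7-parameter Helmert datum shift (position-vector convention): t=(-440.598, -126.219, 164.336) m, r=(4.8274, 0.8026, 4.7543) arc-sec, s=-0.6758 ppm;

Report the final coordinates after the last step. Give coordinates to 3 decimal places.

X=1373209.189 m, Y=3178329.548 m, Z=-5341786.579 m

start: φ=-57.225674°, λ=66.624739°, h=2946.473 m
→ ECEF (a=6378137.000, f=1/298.257222101): X=1373744.7603, Y=3178301.2262, Z=-5342023.5645
→ Helmert 7p (PV): X=1373209.1893, Y=3178329.5475, Z=-5341786.5792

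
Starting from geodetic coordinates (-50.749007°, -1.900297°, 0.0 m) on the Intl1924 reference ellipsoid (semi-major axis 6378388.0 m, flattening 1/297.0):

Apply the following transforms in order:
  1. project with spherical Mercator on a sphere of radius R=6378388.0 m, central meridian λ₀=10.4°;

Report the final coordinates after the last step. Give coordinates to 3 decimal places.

E=-1369316.683 m, N=-6577274.310 m

start: φ=-50.749007°, λ=-1.900297°, h=0.000 m
→ merc (R=6378388.0, λ₀=10.4°): E=-1369316.6835, N=-6577274.3095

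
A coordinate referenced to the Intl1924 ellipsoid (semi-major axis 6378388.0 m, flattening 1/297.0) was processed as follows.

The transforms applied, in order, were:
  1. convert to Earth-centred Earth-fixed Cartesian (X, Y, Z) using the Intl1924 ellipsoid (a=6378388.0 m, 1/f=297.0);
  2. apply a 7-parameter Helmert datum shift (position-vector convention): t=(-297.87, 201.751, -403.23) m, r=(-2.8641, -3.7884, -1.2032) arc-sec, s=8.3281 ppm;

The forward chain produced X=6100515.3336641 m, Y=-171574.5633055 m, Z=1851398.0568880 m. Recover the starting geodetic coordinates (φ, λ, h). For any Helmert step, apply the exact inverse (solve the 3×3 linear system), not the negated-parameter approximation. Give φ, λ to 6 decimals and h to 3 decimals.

start: X=6100515.3337, Y=-171574.5633, Z=1851398.0569 m
→ Helmert⁻¹: X=6100797.4069, Y=-171765.0076, Z=1851671.4286
→ geod (Bowring, a=6378388.000): φ=16.98507000°, λ=-1.61270900°, h=1354.9630 m

φ=16.985070°, λ=-1.612709°, h=1354.963 m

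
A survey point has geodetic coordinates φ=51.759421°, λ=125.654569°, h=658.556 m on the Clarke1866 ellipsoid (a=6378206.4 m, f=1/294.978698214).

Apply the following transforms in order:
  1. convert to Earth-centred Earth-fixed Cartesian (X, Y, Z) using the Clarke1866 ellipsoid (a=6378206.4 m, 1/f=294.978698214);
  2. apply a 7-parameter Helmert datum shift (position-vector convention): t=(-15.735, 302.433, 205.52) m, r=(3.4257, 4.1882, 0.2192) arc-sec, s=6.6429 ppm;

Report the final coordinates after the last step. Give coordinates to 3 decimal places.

X=-2306201.186 m, Y=3215126.220 m, Z=4986931.263 m

start: φ=51.759421°, λ=125.654569°, h=658.556 m
→ ECEF (a=6378206.400, f=1/294.978698214): X=-2306267.9678, Y=3214887.7009, Z=4986592.3941
→ Helmert 7p (PV): X=-2306201.1864, Y=3215126.2200, Z=4986931.2626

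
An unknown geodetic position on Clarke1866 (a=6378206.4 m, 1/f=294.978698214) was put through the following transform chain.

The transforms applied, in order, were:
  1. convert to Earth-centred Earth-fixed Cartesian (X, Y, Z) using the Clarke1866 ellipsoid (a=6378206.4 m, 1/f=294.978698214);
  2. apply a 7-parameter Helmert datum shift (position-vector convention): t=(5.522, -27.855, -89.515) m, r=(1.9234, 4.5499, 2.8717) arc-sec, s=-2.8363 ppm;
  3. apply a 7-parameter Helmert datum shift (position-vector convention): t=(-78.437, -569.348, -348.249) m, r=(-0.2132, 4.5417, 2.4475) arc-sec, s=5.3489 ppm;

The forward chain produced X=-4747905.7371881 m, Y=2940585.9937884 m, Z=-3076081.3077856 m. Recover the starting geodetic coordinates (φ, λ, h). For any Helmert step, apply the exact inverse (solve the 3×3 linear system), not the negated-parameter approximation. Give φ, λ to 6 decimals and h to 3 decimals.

φ=-29.008416°, λ=148.220663°, h=2726.191 m

start: X=-4747905.7372, Y=2940585.9938, Z=-3076081.3078 m
→ Helmert⁻¹: X=-4747699.2792, Y=2941199.1245, Z=-3075818.1056
→ Helmert⁻¹: X=-4747609.4684, Y=2941272.7376, Z=-3075869.4667
→ geod (Bowring, a=6378206.400): φ=-29.00841600°, λ=148.22066300°, h=2726.1910 m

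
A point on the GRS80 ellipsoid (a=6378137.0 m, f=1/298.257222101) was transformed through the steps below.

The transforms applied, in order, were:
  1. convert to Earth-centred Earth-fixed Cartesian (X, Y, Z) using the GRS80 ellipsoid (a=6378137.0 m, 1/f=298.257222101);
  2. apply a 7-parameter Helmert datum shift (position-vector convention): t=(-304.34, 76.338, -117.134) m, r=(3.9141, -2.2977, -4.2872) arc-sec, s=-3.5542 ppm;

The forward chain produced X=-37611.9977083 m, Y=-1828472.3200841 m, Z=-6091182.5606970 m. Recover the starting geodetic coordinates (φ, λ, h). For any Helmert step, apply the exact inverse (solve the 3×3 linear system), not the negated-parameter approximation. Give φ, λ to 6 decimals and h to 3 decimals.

φ=-73.391455°, λ=-91.169697°, h=1231.351 m

start: X=-37611.9977, Y=-1828472.3201, Z=-6091182.5607 m
→ Helmert⁻¹: X=-37337.6332, Y=-1828671.5176, Z=-6091051.9587
→ geod (Bowring, a=6378137.000): φ=-73.39145500°, λ=-91.16969700°, h=1231.3510 m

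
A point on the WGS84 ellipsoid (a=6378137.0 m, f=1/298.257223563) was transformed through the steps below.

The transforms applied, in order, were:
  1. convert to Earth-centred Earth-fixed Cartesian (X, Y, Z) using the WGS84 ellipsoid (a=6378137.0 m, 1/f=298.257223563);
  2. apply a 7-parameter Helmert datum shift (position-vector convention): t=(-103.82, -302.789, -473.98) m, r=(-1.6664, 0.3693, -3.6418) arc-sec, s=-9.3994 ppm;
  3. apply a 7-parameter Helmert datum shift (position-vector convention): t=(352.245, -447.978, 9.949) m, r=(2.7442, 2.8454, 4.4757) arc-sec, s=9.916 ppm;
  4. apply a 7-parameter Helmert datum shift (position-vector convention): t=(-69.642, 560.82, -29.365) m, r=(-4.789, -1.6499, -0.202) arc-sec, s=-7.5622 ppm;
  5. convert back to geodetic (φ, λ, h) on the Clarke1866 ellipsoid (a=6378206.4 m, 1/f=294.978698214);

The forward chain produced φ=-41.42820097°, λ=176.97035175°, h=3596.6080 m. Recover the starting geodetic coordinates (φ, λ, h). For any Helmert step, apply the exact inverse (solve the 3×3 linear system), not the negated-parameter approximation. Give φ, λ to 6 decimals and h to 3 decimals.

φ=-41.422004°, λ=176.967099°, h=3422.050 m

start: φ=-41.428201°, λ=176.970352°, h=3596.608 m
→ ECEF (a=6378206.400, f=1/294.978698214): X=-4785387.2940, Y=253274.6347, Z=-4200376.6311
→ Helmert⁻¹: X=-4785387.6856, Y=252808.5615, Z=-4200334.8825
→ Helmert⁻¹: X=-4785629.0356, Y=253301.9879, Z=-4200372.5686
→ Helmert⁻¹: X=-4785567.1543, Y=253556.5980, Z=-4199944.5851
→ geod (Bowring, a=6378137.000): φ=-41.42200400°, λ=176.96709900°, h=3422.0500 m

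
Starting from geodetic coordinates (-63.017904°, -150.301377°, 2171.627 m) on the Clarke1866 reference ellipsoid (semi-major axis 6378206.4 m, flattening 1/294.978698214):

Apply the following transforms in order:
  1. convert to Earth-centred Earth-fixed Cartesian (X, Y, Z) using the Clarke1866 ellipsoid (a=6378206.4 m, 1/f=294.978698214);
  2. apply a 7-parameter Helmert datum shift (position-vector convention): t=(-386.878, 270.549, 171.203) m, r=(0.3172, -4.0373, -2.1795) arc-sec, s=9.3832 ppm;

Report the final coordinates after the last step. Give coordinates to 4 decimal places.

X=-2521694.5466 m, Y=-1437796.8461 m, Z=-5662558.6996 m

start: φ=-63.017904°, λ=-150.301377°, h=2171.627 m
→ ECEF (a=6378206.400, f=1/294.978698214): X=-2521379.6520, Y=-1438089.2519, Z=-5662625.2051
→ Helmert 7p (PV): X=-2521694.5466, Y=-1437796.8461, Z=-5662558.6996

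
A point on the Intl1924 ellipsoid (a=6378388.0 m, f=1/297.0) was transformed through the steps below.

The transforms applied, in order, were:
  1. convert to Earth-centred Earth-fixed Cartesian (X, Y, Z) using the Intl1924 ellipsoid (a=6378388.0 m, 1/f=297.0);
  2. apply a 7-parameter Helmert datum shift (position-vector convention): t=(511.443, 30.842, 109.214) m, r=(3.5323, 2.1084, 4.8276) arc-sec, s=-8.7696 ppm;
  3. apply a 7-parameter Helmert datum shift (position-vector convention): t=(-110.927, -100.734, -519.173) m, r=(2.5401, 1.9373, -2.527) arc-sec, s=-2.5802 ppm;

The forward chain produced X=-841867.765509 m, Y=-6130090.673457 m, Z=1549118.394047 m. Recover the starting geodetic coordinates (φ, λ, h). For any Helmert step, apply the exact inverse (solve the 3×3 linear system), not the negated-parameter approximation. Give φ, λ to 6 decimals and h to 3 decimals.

start: X=-841867.7655, Y=-6130090.6735, Z=1549118.3940 m
→ Helmert⁻¹: X=-841698.4657, Y=-6129996.9837, Z=1549709.1493
→ Helmert⁻¹: X=-842376.6081, Y=-6130035.3294, Z=1549709.8915
→ geod (Bowring, a=6378388.000): φ=14.15196400°, λ=-97.82446000°, h=1641.9740 m

φ=14.151964°, λ=-97.824460°, h=1641.974 m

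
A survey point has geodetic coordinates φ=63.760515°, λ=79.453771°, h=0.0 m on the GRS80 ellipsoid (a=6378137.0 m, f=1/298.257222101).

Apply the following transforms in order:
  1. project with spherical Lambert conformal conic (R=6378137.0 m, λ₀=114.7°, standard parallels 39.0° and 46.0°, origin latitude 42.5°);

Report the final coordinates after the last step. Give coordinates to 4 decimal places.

E=-1825368.2710 m, N=2809784.3093 m

start: φ=63.760515°, λ=79.453771°, h=0.000 m
→ lcc (R=6378137.0, λ₀=114.7°): E=-1825368.2710, N=2809784.3093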